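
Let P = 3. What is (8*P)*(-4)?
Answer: -96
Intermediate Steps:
(8*P)*(-4) = (8*3)*(-4) = 24*(-4) = -96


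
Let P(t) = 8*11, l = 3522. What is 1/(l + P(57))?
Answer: 1/3610 ≈ 0.00027701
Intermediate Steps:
P(t) = 88
1/(l + P(57)) = 1/(3522 + 88) = 1/3610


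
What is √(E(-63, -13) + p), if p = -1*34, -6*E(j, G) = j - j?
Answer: I*√34 ≈ 5.8309*I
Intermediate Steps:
E(j, G) = 0 (E(j, G) = -(j - j)/6 = -⅙*0 = 0)
p = -34
√(E(-63, -13) + p) = √(0 - 34) = √(-34) = I*√34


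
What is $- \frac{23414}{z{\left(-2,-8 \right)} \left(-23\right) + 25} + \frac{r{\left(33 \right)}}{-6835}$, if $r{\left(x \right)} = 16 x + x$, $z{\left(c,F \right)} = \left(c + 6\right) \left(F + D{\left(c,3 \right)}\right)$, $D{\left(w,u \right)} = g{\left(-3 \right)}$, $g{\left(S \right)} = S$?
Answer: $- \frac{160616447}{7087895} \approx -22.661$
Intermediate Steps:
$D{\left(w,u \right)} = -3$
$z{\left(c,F \right)} = \left(-3 + F\right) \left(6 + c\right)$ ($z{\left(c,F \right)} = \left(c + 6\right) \left(F - 3\right) = \left(6 + c\right) \left(-3 + F\right) = \left(-3 + F\right) \left(6 + c\right)$)
$r{\left(x \right)} = 17 x$
$- \frac{23414}{z{\left(-2,-8 \right)} \left(-23\right) + 25} + \frac{r{\left(33 \right)}}{-6835} = - \frac{23414}{\left(-18 - -6 + 6 \left(-8\right) - -16\right) \left(-23\right) + 25} + \frac{17 \cdot 33}{-6835} = - \frac{23414}{\left(-18 + 6 - 48 + 16\right) \left(-23\right) + 25} + 561 \left(- \frac{1}{6835}\right) = - \frac{23414}{\left(-44\right) \left(-23\right) + 25} - \frac{561}{6835} = - \frac{23414}{1012 + 25} - \frac{561}{6835} = - \frac{23414}{1037} - \frac{561}{6835} = - \frac{160616447}{7087895}$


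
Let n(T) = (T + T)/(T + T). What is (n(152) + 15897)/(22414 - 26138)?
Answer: -7949/1862 ≈ -4.2691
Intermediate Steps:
n(T) = 1 (n(T) = (2*T)/((2*T)) = (2*T)*(1/(2*T)) = 1)
(n(152) + 15897)/(22414 - 26138) = (1 + 15897)/(22414 - 26138) = 15898/(-3724) = 15898*(-1/3724) = -7949/1862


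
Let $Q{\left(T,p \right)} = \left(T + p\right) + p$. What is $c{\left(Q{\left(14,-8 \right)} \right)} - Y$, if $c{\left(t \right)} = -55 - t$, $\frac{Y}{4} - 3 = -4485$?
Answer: $17875$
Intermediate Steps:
$Y = -17928$ ($Y = 12 + 4 \left(-4485\right) = 12 - 17940 = -17928$)
$Q{\left(T,p \right)} = T + 2 p$
$c{\left(Q{\left(14,-8 \right)} \right)} - Y = \left(-55 - \left(14 + 2 \left(-8\right)\right)\right) - -17928 = \left(-55 - \left(14 - 16\right)\right) + 17928 = \left(-55 - -2\right) + 17928 = \left(-55 + 2\right) + 17928 = -53 + 17928 = 17875$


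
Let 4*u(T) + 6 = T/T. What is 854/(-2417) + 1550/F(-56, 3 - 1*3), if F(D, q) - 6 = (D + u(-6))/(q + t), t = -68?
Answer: 1017417906/4498037 ≈ 226.19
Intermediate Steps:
u(T) = -5/4 (u(T) = -3/2 + (T/T)/4 = -3/2 + (¼)*1 = -3/2 + ¼ = -5/4)
F(D, q) = 6 + (-5/4 + D)/(-68 + q) (F(D, q) = 6 + (D - 5/4)/(q - 68) = 6 + (-5/4 + D)/(-68 + q))
854/(-2417) + 1550/F(-56, 3 - 1*3) = 854/(-2417) + 1550/(((-1637/4 - 56 + 6*(3 - 1*3))/(-68 + (3 - 1*3)))) = 854*(-1/2417) + 1550/(((-1637/4 - 56 + 6*(3 - 3))/(-68 + (3 - 3)))) = -854/2417 + 1550/(((-1637/4 - 56 + 6*0)/(-68 + 0))) = -854/2417 + 1550/(((-1637/4 - 56 + 0)/(-68))) = -854/2417 + 1550/((-1/68*(-1861/4))) = -854/2417 + 1550/(1861/272) = -854/2417 + 1550*(272/1861) = -854/2417 + 421600/1861 = 1017417906/4498037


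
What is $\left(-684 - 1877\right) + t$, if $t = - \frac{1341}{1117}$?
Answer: $- \frac{2861978}{1117} \approx -2562.2$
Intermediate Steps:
$t = - \frac{1341}{1117}$ ($t = \left(-1341\right) \frac{1}{1117} = - \frac{1341}{1117} \approx -1.2005$)
$\left(-684 - 1877\right) + t = \left(-684 - 1877\right) - \frac{1341}{1117} = -2561 - \frac{1341}{1117} = - \frac{2861978}{1117}$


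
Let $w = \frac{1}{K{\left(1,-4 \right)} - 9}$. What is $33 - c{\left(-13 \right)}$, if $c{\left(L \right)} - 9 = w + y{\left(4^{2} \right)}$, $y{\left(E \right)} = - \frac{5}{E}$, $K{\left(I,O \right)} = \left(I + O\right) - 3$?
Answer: $\frac{5851}{240} \approx 24.379$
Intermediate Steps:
$K{\left(I,O \right)} = -3 + I + O$
$w = - \frac{1}{15}$ ($w = \frac{1}{\left(-3 + 1 - 4\right) - 9} = \frac{1}{-6 - 9} = \frac{1}{-15} = - \frac{1}{15} \approx -0.066667$)
$c{\left(L \right)} = \frac{2069}{240}$ ($c{\left(L \right)} = 9 - \left(\frac{1}{15} + \frac{5}{4^{2}}\right) = 9 - \left(\frac{1}{15} + \frac{5}{16}\right) = 9 - \frac{91}{240} = \frac{2069}{240}$)
$33 - c{\left(-13 \right)} = 33 - \frac{2069}{240} = \frac{5851}{240}$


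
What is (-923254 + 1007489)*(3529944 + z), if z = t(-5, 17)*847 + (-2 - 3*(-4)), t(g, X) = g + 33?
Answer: 299343392450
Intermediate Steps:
t(g, X) = 33 + g
z = 23726 (z = (33 - 5)*847 + (-2 - 3*(-4)) = 28*847 + (-2 + 12) = 23716 + 10 = 23726)
(-923254 + 1007489)*(3529944 + z) = (-923254 + 1007489)*(3529944 + 23726) = 84235*3553670 = 299343392450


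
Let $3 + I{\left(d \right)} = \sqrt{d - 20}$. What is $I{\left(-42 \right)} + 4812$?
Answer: $4809 + i \sqrt{62} \approx 4809.0 + 7.874 i$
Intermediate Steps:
$I{\left(d \right)} = -3 + \sqrt{-20 + d}$ ($I{\left(d \right)} = -3 + \sqrt{d - 20} = -3 + \sqrt{-20 + d}$)
$I{\left(-42 \right)} + 4812 = \left(-3 + \sqrt{-20 - 42}\right) + 4812 = \left(-3 + \sqrt{-62}\right) + 4812 = \left(-3 + i \sqrt{62}\right) + 4812 = 4809 + i \sqrt{62}$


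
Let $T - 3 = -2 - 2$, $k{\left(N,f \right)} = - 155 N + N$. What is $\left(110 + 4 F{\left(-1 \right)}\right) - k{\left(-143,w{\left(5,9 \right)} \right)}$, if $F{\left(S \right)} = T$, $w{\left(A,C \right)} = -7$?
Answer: $-21916$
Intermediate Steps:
$k{\left(N,f \right)} = - 154 N$
$T = -1$ ($T = 3 - 4 = -1$)
$F{\left(S \right)} = -1$
$\left(110 + 4 F{\left(-1 \right)}\right) - k{\left(-143,w{\left(5,9 \right)} \right)} = \left(110 + 4 \left(-1\right)\right) - \left(-154\right) \left(-143\right) = \left(110 - 4\right) - 22022 = 106 - 22022 = -21916$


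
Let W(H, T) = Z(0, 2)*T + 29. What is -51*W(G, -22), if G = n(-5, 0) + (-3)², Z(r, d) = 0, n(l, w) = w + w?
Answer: -1479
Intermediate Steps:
n(l, w) = 2*w
G = 9 (G = 2*0 + (-3)² = 0 + 9 = 9)
W(H, T) = 29 (W(H, T) = 0*T + 29 = 0 + 29 = 29)
-51*W(G, -22) = -51*29 = -1479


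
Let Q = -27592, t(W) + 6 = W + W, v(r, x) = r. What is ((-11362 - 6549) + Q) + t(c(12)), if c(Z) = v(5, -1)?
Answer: -45499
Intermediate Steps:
c(Z) = 5
t(W) = -6 + 2*W (t(W) = -6 + (W + W) = -6 + 2*W)
((-11362 - 6549) + Q) + t(c(12)) = ((-11362 - 6549) - 27592) + (-6 + 2*5) = (-17911 - 27592) + (-6 + 10) = -45503 + 4 = -45499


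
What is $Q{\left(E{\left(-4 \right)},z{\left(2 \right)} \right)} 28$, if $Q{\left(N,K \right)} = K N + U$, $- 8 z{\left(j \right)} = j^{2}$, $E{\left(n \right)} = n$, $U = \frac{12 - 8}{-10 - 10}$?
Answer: $\frac{252}{5} \approx 50.4$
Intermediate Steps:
$U = - \frac{1}{5}$ ($U = \frac{4}{-20} = 4 \left(- \frac{1}{20}\right) = - \frac{1}{5} \approx -0.2$)
$z{\left(j \right)} = - \frac{j^{2}}{8}$
$Q{\left(N,K \right)} = - \frac{1}{5} + K N$ ($Q{\left(N,K \right)} = K N - \frac{1}{5} = - \frac{1}{5} + K N$)
$Q{\left(E{\left(-4 \right)},z{\left(2 \right)} \right)} 28 = \left(- \frac{1}{5} + - \frac{2^{2}}{8} \left(-4\right)\right) 28 = \left(- \frac{1}{5} + \left(- \frac{1}{8}\right) 4 \left(-4\right)\right) 28 = \left(- \frac{1}{5} - -2\right) 28 = \left(- \frac{1}{5} + 2\right) 28 = \frac{9}{5} \cdot 28 = \frac{252}{5}$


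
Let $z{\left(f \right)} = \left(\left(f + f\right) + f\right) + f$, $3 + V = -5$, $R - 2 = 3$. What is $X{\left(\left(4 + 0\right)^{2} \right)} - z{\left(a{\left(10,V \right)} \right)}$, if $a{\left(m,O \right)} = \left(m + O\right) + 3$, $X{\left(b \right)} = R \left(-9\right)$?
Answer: $-65$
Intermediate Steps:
$R = 5$ ($R = 2 + 3 = 5$)
$X{\left(b \right)} = -45$ ($X{\left(b \right)} = 5 \left(-9\right) = -45$)
$V = -8$ ($V = -3 - 5 = -8$)
$a{\left(m,O \right)} = 3 + O + m$ ($a{\left(m,O \right)} = \left(O + m\right) + 3 = 3 + O + m$)
$z{\left(f \right)} = 4 f$ ($z{\left(f \right)} = \left(2 f + f\right) + f = 3 f + f = 4 f$)
$X{\left(\left(4 + 0\right)^{2} \right)} - z{\left(a{\left(10,V \right)} \right)} = -45 - 4 \left(3 - 8 + 10\right) = -45 - 4 \cdot 5 = -45 - 20 = -65$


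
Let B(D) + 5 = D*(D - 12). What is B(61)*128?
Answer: 381952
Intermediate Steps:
B(D) = -5 + D*(-12 + D) (B(D) = -5 + D*(D - 12) = -5 + D*(-12 + D))
B(61)*128 = (-5 + 61² - 12*61)*128 = (-5 + 3721 - 732)*128 = 2984*128 = 381952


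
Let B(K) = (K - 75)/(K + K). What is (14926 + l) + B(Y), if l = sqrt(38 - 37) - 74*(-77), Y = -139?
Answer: 2866982/139 ≈ 20626.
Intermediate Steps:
B(K) = (-75 + K)/(2*K) (B(K) = (-75 + K)/((2*K)) = (-75 + K)*(1/(2*K)) = (-75 + K)/(2*K))
l = 5699 (l = sqrt(1) + 5698 = 1 + 5698 = 5699)
(14926 + l) + B(Y) = (14926 + 5699) + (1/2)*(-75 - 139)/(-139) = 20625 + (1/2)*(-1/139)*(-214) = 20625 + 107/139 = 2866982/139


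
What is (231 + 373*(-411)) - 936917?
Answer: -1089989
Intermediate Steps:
(231 + 373*(-411)) - 936917 = (231 - 153303) - 936917 = -153072 - 936917 = -1089989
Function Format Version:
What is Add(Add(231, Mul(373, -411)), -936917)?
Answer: -1089989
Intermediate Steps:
Add(Add(231, Mul(373, -411)), -936917) = Add(Add(231, -153303), -936917) = Add(-153072, -936917) = -1089989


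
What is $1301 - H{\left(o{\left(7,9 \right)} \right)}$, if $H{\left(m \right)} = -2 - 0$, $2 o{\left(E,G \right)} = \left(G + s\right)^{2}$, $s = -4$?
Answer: $1303$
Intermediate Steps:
$o{\left(E,G \right)} = \frac{\left(-4 + G\right)^{2}}{2}$ ($o{\left(E,G \right)} = \frac{\left(G - 4\right)^{2}}{2} = \frac{\left(-4 + G\right)^{2}}{2}$)
$H{\left(m \right)} = -2$ ($H{\left(m \right)} = -2 + 0 = -2$)
$1301 - H{\left(o{\left(7,9 \right)} \right)} = 1301 - -2 = 1301 + 2 = 1303$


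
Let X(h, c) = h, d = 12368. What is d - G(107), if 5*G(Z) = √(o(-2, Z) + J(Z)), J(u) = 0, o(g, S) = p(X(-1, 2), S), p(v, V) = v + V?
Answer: 12368 - √106/5 ≈ 12366.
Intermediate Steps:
p(v, V) = V + v
o(g, S) = -1 + S (o(g, S) = S - 1 = -1 + S)
G(Z) = √(-1 + Z)/5 (G(Z) = √((-1 + Z) + 0)/5 = √(-1 + Z)/5)
d - G(107) = 12368 - √(-1 + 107)/5 = 12368 - √106/5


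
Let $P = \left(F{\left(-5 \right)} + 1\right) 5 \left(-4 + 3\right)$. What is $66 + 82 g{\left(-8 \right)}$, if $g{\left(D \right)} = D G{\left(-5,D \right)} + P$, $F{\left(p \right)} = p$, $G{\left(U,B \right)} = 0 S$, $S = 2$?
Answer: $1706$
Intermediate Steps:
$G{\left(U,B \right)} = 0$ ($G{\left(U,B \right)} = 0 \cdot 2 = 0$)
$P = 20$ ($P = \left(-5 + 1\right) 5 \left(-4 + 3\right) = - 4 \cdot 5 \left(-1\right) = \left(-4\right) \left(-5\right) = 20$)
$g{\left(D \right)} = 20$ ($g{\left(D \right)} = D 0 + 20 = 0 + 20 = 20$)
$66 + 82 g{\left(-8 \right)} = 66 + 82 \cdot 20 = 66 + 1640 = 1706$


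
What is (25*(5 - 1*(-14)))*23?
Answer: 10925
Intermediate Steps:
(25*(5 - 1*(-14)))*23 = (25*(5 + 14))*23 = (25*19)*23 = 475*23 = 10925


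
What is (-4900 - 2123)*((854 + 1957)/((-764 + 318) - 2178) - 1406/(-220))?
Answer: -5391774813/144320 ≈ -37360.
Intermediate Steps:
(-4900 - 2123)*((854 + 1957)/((-764 + 318) - 2178) - 1406/(-220)) = -7023*(2811/(-446 - 2178) - 1406*(-1/220)) = -7023*(2811/(-2624) + 703/110) = -7023*(2811*(-1/2624) + 703/110) = -7023*(-2811/2624 + 703/110) = -7023*767731/144320 = -5391774813/144320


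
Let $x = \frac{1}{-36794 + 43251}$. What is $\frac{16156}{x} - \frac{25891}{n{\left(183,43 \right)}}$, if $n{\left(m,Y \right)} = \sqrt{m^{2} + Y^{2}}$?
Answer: $104319292 - \frac{25891 \sqrt{35338}}{35338} \approx 1.0432 \cdot 10^{8}$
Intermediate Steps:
$n{\left(m,Y \right)} = \sqrt{Y^{2} + m^{2}}$
$x = \frac{1}{6457} \approx 0.00015487$
$\frac{16156}{x} - \frac{25891}{n{\left(183,43 \right)}} = 16156 \frac{1}{\frac{1}{6457}} - \frac{25891}{\sqrt{43^{2} + 183^{2}}} = 16156 \cdot 6457 - \frac{25891}{\sqrt{1849 + 33489}} = 104319292 - \frac{25891}{\sqrt{35338}} = 104319292 - 25891 \frac{\sqrt{35338}}{35338} = 104319292 - \frac{25891 \sqrt{35338}}{35338}$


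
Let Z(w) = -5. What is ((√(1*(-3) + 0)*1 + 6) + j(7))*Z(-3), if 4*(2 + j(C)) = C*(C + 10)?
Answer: -675/4 - 5*I*√3 ≈ -168.75 - 8.6602*I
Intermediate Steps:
j(C) = -2 + C*(10 + C)/4 (j(C) = -2 + (C*(C + 10))/4 = -2 + (C*(10 + C))/4 = -2 + C*(10 + C)/4)
((√(1*(-3) + 0)*1 + 6) + j(7))*Z(-3) = ((√(1*(-3) + 0)*1 + 6) + (-2 + (¼)*7² + (5/2)*7))*(-5) = ((√(-3 + 0)*1 + 6) + (-2 + (¼)*49 + 35/2))*(-5) = ((√(-3)*1 + 6) + (-2 + 49/4 + 35/2))*(-5) = (((I*√3)*1 + 6) + 111/4)*(-5) = ((I*√3 + 6) + 111/4)*(-5) = ((6 + I*√3) + 111/4)*(-5) = (135/4 + I*√3)*(-5) = -675/4 - 5*I*√3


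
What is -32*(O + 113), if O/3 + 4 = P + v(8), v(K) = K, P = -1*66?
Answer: 2336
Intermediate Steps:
P = -66
O = -186 (O = -12 + 3*(-66 + 8) = -12 + 3*(-58) = -12 - 174 = -186)
-32*(O + 113) = -32*(-186 + 113) = -32*(-73) = 2336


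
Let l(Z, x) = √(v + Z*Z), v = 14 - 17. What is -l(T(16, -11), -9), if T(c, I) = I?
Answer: -√118 ≈ -10.863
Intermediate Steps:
v = -3
l(Z, x) = √(-3 + Z²) (l(Z, x) = √(-3 + Z*Z) = √(-3 + Z²))
-l(T(16, -11), -9) = -√(-3 + (-11)²) = -√(-3 + 121) = -√118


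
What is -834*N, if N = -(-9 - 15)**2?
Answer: 480384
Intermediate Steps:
N = -576 (N = -1*(-24)**2 = -1*576 = -576)
-834*N = -834*(-576) = -1*(-480384) = 480384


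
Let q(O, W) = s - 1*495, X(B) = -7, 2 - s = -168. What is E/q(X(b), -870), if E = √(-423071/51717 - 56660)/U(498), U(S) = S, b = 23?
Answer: -I*√151567440685647/8370396450 ≈ -0.0014708*I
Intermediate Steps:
s = 170 (s = 2 - 1*(-168) = 2 + 168 = 170)
q(O, W) = -325 (q(O, W) = 170 - 1*495 = 170 - 495 = -325)
E = I*√151567440685647/25755066 (E = √(-423071/51717 - 56660)/498 = √(-423071*1/51717 - 56660)*(1/498) = √(-423071/51717 - 56660)*(1/498) = √(-2930708291/51717)*(1/498) = (I*√151567440685647/51717)*(1/498) = I*√151567440685647/25755066 ≈ 0.47801*I)
E/q(X(b), -870) = (I*√151567440685647/25755066)/(-325) = (I*√151567440685647/25755066)*(-1/325) = -I*√151567440685647/8370396450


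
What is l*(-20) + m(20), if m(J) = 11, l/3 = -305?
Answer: 18311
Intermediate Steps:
l = -915 (l = 3*(-305) = -915)
l*(-20) + m(20) = -915*(-20) + 11 = 18300 + 11 = 18311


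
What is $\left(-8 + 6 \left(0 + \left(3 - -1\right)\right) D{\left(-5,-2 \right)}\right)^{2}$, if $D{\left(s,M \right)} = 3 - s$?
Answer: $33856$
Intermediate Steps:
$\left(-8 + 6 \left(0 + \left(3 - -1\right)\right) D{\left(-5,-2 \right)}\right)^{2} = \left(-8 + 6 \left(0 + \left(3 - -1\right)\right) \left(3 - -5\right)\right)^{2} = \left(-8 + 6 \left(0 + \left(3 + 1\right)\right) \left(3 + 5\right)\right)^{2} = \left(-8 + 6 \left(0 + 4\right) 8\right)^{2} = \left(-8 + 6 \cdot 4 \cdot 8\right)^{2} = \left(-8 + 24 \cdot 8\right)^{2} = \left(-8 + 192\right)^{2} = 184^{2} = 33856$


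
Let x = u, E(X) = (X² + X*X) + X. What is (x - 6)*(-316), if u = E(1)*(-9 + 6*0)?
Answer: 10428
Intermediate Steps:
E(X) = X + 2*X² (E(X) = (X² + X²) + X = 2*X² + X = X + 2*X²)
u = -27 (u = (1*(1 + 2*1))*(-9 + 6*0) = (1*(1 + 2))*(-9 + 0) = (1*3)*(-9) = 3*(-9) = -27)
x = -27
(x - 6)*(-316) = (-27 - 6)*(-316) = -33*(-316) = 10428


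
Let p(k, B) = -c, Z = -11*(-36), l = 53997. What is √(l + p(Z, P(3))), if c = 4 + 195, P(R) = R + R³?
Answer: √53798 ≈ 231.94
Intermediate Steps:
Z = 396
c = 199
p(k, B) = -199 (p(k, B) = -1*199 = -199)
√(l + p(Z, P(3))) = √(53997 - 199) = √53798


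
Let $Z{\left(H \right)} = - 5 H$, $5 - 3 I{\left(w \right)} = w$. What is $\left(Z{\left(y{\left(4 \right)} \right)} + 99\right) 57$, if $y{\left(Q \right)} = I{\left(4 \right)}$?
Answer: $5548$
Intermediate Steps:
$I{\left(w \right)} = \frac{5}{3} - \frac{w}{3}$
$y{\left(Q \right)} = \frac{1}{3}$ ($y{\left(Q \right)} = \frac{5}{3} - \frac{4}{3} = \frac{1}{3}$)
$\left(Z{\left(y{\left(4 \right)} \right)} + 99\right) 57 = \left(\left(-5\right) \frac{1}{3} + 99\right) 57 = \left(- \frac{5}{3} + 99\right) 57 = \frac{292}{3} \cdot 57 = 5548$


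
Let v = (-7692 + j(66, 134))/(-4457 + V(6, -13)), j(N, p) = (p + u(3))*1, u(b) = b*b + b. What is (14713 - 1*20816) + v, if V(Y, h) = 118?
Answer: -26473371/4339 ≈ -6101.3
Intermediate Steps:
u(b) = b + b² (u(b) = b² + b = b + b²)
j(N, p) = 12 + p (j(N, p) = (p + 3*(1 + 3))*1 = (p + 3*4)*1 = (p + 12)*1 = (12 + p)*1 = 12 + p)
v = 7546/4339 (v = (-7692 + (12 + 134))/(-4457 + 118) = (-7692 + 146)/(-4339) = -7546*(-1/4339) = 7546/4339 ≈ 1.7391)
(14713 - 1*20816) + v = (14713 - 1*20816) + 7546/4339 = (14713 - 20816) + 7546/4339 = -6103 + 7546/4339 = -26473371/4339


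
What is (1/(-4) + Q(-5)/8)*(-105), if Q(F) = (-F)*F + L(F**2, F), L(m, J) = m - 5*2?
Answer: 315/2 ≈ 157.50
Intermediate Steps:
L(m, J) = -10 + m (L(m, J) = m - 10 = -10 + m)
Q(F) = -10 (Q(F) = (-F)*F + (-10 + F**2) = -F**2 + (-10 + F**2) = -10)
(1/(-4) + Q(-5)/8)*(-105) = (1/(-4) - 10/8)*(-105) = (1*(-1/4) - 10*1/8)*(-105) = (-1/4 - 5/4)*(-105) = -3/2*(-105) = 315/2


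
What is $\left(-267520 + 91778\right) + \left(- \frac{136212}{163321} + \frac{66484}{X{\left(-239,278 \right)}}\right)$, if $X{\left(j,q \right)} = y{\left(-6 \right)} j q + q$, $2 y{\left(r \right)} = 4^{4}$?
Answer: $- \frac{11095208410565308}{63133202439} \approx -1.7574 \cdot 10^{5}$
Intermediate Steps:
$y{\left(r \right)} = 128$ ($y{\left(r \right)} = \frac{4^{4}}{2} = \frac{1}{2} \cdot 256 = 128$)
$X{\left(j,q \right)} = q + 128 j q$ ($X{\left(j,q \right)} = 128 j q + q = q + 128 j q$)
$\left(-267520 + 91778\right) + \left(- \frac{136212}{163321} + \frac{66484}{X{\left(-239,278 \right)}}\right) = \left(-267520 + 91778\right) + \left(- \frac{136212}{163321} + \frac{66484}{278 \left(1 + 128 \left(-239\right)\right)}\right) = -175742 + \left(\left(-136212\right) \frac{1}{163321} + \frac{66484}{278 \left(1 - 30592\right)}\right) = -175742 - \left(\frac{136212}{163321} - \frac{66484}{278 \left(-30591\right)}\right) = -175742 - \left(\frac{136212}{163321} - \frac{66484}{-8504298}\right) = -175742 + \left(- \frac{136212}{163321} + 66484 \left(- \frac{1}{8504298}\right)\right) = -175742 - \frac{53147530570}{63133202439} = - \frac{11095208410565308}{63133202439}$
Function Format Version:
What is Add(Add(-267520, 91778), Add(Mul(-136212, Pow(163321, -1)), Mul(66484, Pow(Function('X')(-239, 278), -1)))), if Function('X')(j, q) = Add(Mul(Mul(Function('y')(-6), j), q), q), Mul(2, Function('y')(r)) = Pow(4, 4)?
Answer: Rational(-11095208410565308, 63133202439) ≈ -1.7574e+5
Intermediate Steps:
Function('y')(r) = 128 (Function('y')(r) = Mul(Rational(1, 2), Pow(4, 4)) = Mul(Rational(1, 2), 256) = 128)
Function('X')(j, q) = Add(q, Mul(128, j, q)) (Function('X')(j, q) = Add(Mul(Mul(128, j), q), q) = Add(Mul(128, j, q), q) = Add(q, Mul(128, j, q)))
Add(Add(-267520, 91778), Add(Mul(-136212, Pow(163321, -1)), Mul(66484, Pow(Function('X')(-239, 278), -1)))) = Add(Add(-267520, 91778), Add(Mul(-136212, Pow(163321, -1)), Mul(66484, Pow(Mul(278, Add(1, Mul(128, -239))), -1)))) = Add(-175742, Add(Mul(-136212, Rational(1, 163321)), Mul(66484, Pow(Mul(278, Add(1, -30592)), -1)))) = Add(-175742, Add(Rational(-136212, 163321), Mul(66484, Pow(Mul(278, -30591), -1)))) = Add(-175742, Add(Rational(-136212, 163321), Mul(66484, Pow(-8504298, -1)))) = Add(-175742, Add(Rational(-136212, 163321), Mul(66484, Rational(-1, 8504298)))) = Add(-175742, Add(Rational(-136212, 163321), Rational(-3022, 386559))) = Add(-175742, Rational(-53147530570, 63133202439)) = Rational(-11095208410565308, 63133202439)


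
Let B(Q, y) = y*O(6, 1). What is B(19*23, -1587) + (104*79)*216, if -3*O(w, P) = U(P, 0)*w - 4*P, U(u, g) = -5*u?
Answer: 1756670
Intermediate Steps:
O(w, P) = 4*P/3 + 5*P*w/3 (O(w, P) = -((-5*P)*w - 4*P)/3 = -(-5*P*w - 4*P)/3 = -(-4*P - 5*P*w)/3 = 4*P/3 + 5*P*w/3)
B(Q, y) = 34*y/3 (B(Q, y) = y*((⅓)*1*(4 + 5*6)) = y*((⅓)*1*(4 + 30)) = y*((⅓)*1*34) = y*(34/3) = 34*y/3)
B(19*23, -1587) + (104*79)*216 = (34/3)*(-1587) + (104*79)*216 = -17986 + 8216*216 = -17986 + 1774656 = 1756670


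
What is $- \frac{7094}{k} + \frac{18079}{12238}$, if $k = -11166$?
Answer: $\frac{144343243}{68324754} \approx 2.1126$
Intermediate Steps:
$- \frac{7094}{k} + \frac{18079}{12238} = - \frac{7094}{-11166} + \frac{18079}{12238} = \left(-7094\right) \left(- \frac{1}{11166}\right) + 18079 \cdot \frac{1}{12238} = \frac{3547}{5583} + \frac{18079}{12238} = \frac{144343243}{68324754}$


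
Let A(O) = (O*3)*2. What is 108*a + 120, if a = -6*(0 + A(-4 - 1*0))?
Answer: 15672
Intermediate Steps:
A(O) = 6*O (A(O) = (3*O)*2 = 6*O)
a = 144 (a = -6*(0 + 6*(-4 - 1*0)) = -6*(0 + 6*(-4 + 0)) = -6*(0 + 6*(-4)) = -6*(0 - 24) = -6*(-24) = 144)
108*a + 120 = 108*144 + 120 = 15552 + 120 = 15672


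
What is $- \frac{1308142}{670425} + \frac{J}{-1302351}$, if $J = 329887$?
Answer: $- \frac{641608177939}{291042889725} \approx -2.2045$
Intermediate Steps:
$- \frac{1308142}{670425} + \frac{J}{-1302351} = - \frac{1308142}{670425} + \frac{329887}{-1302351} = \left(-1308142\right) \frac{1}{670425} + 329887 \left(- \frac{1}{1302351}\right) = - \frac{1308142}{670425} - \frac{329887}{1302351} = - \frac{641608177939}{291042889725}$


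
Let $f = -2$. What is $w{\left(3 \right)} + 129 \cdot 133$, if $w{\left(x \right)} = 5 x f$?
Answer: $17127$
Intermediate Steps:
$w{\left(x \right)} = - 10 x$ ($w{\left(x \right)} = 5 x \left(-2\right) = - 10 x$)
$w{\left(3 \right)} + 129 \cdot 133 = \left(-10\right) 3 + 129 \cdot 133 = -30 + 17157 = 17127$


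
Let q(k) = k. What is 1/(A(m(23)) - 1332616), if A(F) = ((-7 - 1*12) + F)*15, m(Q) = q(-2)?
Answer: -1/1332931 ≈ -7.5023e-7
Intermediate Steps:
m(Q) = -2
A(F) = -285 + 15*F (A(F) = ((-7 - 12) + F)*15 = (-19 + F)*15 = -285 + 15*F)
1/(A(m(23)) - 1332616) = 1/((-285 + 15*(-2)) - 1332616) = 1/((-285 - 30) - 1332616) = 1/(-315 - 1332616) = 1/(-1332931) = -1/1332931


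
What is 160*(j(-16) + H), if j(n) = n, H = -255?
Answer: -43360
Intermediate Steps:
160*(j(-16) + H) = 160*(-16 - 255) = 160*(-271) = -43360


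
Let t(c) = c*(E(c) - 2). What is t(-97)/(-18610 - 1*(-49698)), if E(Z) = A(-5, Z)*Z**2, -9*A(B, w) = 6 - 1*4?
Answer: 456773/69948 ≈ 6.5302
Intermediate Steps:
A(B, w) = -2/9 (A(B, w) = -(6 - 1*4)/9 = -(6 - 4)/9 = -1/9*2 = -2/9)
E(Z) = -2*Z**2/9
t(c) = c*(-2 - 2*c**2/9) (t(c) = c*(-2*c**2/9 - 2) = c*(-2 - 2*c**2/9))
t(-97)/(-18610 - 1*(-49698)) = ((2/9)*(-97)*(-9 - 1*(-97)**2))/(-18610 - 1*(-49698)) = ((2/9)*(-97)*(-9 - 1*9409))/(-18610 + 49698) = ((2/9)*(-97)*(-9 - 9409))/31088 = ((2/9)*(-97)*(-9418))*(1/31088) = (1827092/9)*(1/31088) = 456773/69948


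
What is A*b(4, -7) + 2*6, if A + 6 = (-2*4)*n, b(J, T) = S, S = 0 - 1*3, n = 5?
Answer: 150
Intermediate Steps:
S = -3 (S = 0 - 3 = -3)
b(J, T) = -3
A = -46 (A = -6 - 2*4*5 = -6 - 8*5 = -6 - 40 = -46)
A*b(4, -7) + 2*6 = -46*(-3) + 2*6 = 138 + 12 = 150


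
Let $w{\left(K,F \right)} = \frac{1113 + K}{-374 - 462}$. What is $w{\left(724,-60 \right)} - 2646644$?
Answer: $- \frac{201145111}{76} \approx -2.6466 \cdot 10^{6}$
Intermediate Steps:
$w{\left(K,F \right)} = - \frac{1113}{836} - \frac{K}{836}$ ($w{\left(K,F \right)} = \frac{1113 + K}{-374 - 462} = \frac{1113 + K}{-836} = \left(1113 + K\right) \left(- \frac{1}{836}\right) = - \frac{1113}{836} - \frac{K}{836}$)
$w{\left(724,-60 \right)} - 2646644 = \left(- \frac{1113}{836} - \frac{181}{209}\right) - 2646644 = - \frac{167}{76} - 2646644 = - \frac{201145111}{76}$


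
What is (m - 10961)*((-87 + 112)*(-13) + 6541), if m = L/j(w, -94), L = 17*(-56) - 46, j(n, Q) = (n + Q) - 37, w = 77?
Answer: -612168256/9 ≈ -6.8019e+7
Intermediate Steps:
j(n, Q) = -37 + Q + n (j(n, Q) = (Q + n) - 37 = -37 + Q + n)
L = -998 (L = -952 - 46 = -998)
m = 499/27 (m = -998/(-37 - 94 + 77) = -998/(-54) = -998*(-1/54) = 499/27 ≈ 18.481)
(m - 10961)*((-87 + 112)*(-13) + 6541) = (499/27 - 10961)*((-87 + 112)*(-13) + 6541) = -295448*(25*(-13) + 6541)/27 = -295448*(-325 + 6541)/27 = -295448/27*6216 = -612168256/9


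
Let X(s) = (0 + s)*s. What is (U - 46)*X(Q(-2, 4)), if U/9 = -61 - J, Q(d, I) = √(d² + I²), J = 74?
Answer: -25220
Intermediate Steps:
Q(d, I) = √(I² + d²)
X(s) = s² (X(s) = s*s = s²)
U = -1215 (U = 9*(-61 - 1*74) = 9*(-61 - 74) = 9*(-135) = -1215)
(U - 46)*X(Q(-2, 4)) = (-1215 - 46)*(√(4² + (-2)²))² = -1261*(√(16 + 4))² = -1261*(√20)² = -1261*(2*√5)² = -1261*20 = -25220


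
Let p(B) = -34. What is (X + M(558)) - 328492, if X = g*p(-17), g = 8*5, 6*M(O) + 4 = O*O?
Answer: -833876/3 ≈ -2.7796e+5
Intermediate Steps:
M(O) = -⅔ + O²/6 (M(O) = -⅔ + (O*O)/6 = -⅔ + O²/6)
g = 40
X = -1360 (X = 40*(-34) = -1360)
(X + M(558)) - 328492 = (-1360 + (-⅔ + (⅙)*558²)) - 328492 = (-1360 + (-⅔ + (⅙)*311364)) - 328492 = (-1360 + (-⅔ + 51894)) - 328492 = (-1360 + 155680/3) - 328492 = 151600/3 - 328492 = -833876/3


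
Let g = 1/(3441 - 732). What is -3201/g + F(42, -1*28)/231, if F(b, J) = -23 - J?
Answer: -2003118574/231 ≈ -8.6715e+6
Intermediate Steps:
g = 1/2709 ≈ 0.00036914
-3201/g + F(42, -1*28)/231 = -3201/1/2709 + (-23 - (-1)*28)/231 = -3201*2709 + (-23 - 1*(-28))*(1/231) = -8671509 + (-23 + 28)*(1/231) = -8671509 + 5*(1/231) = -8671509 + 5/231 = -2003118574/231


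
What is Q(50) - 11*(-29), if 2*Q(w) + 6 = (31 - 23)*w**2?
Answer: 10316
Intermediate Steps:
Q(w) = -3 + 4*w**2 (Q(w) = -3 + ((31 - 23)*w**2)/2 = -3 + (8*w**2)/2 = -3 + 4*w**2)
Q(50) - 11*(-29) = (-3 + 4*50**2) - 11*(-29) = (-3 + 4*2500) + 319 = (-3 + 10000) + 319 = 9997 + 319 = 10316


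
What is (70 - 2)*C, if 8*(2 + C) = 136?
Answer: 1020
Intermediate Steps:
C = 15 (C = -2 + (⅛)*136 = -2 + 17 = 15)
(70 - 2)*C = (70 - 2)*15 = 68*15 = 1020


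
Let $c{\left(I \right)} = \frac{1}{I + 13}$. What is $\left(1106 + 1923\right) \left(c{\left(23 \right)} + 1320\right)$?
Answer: $\frac{143941109}{36} \approx 3.9984 \cdot 10^{6}$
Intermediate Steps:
$c{\left(I \right)} = \frac{1}{13 + I}$
$\left(1106 + 1923\right) \left(c{\left(23 \right)} + 1320\right) = \left(1106 + 1923\right) \left(\frac{1}{13 + 23} + 1320\right) = 3029 \left(\frac{1}{36} + 1320\right) = 3029 \cdot \frac{47521}{36} = \frac{143941109}{36}$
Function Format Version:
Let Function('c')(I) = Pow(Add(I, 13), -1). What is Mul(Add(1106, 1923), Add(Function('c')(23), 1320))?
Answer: Rational(143941109, 36) ≈ 3.9984e+6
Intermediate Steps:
Function('c')(I) = Pow(Add(13, I), -1)
Mul(Add(1106, 1923), Add(Function('c')(23), 1320)) = Mul(Add(1106, 1923), Add(Pow(Add(13, 23), -1), 1320)) = Mul(3029, Add(Pow(36, -1), 1320)) = Mul(3029, Add(Rational(1, 36), 1320)) = Mul(3029, Rational(47521, 36)) = Rational(143941109, 36)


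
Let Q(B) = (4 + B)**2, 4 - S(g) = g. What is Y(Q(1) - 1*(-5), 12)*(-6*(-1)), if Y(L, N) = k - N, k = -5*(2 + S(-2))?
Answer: -312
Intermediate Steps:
S(g) = 4 - g
k = -40 (k = -5*(2 + (4 - 1*(-2))) = -5*(2 + (4 + 2)) = -5*(2 + 6) = -5*8 = -40)
Y(L, N) = -40 - N
Y(Q(1) - 1*(-5), 12)*(-6*(-1)) = (-40 - 1*12)*(-6*(-1)) = (-40 - 12)*6 = -52*6 = -312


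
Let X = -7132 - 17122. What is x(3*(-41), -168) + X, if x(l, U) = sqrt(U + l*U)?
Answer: -24254 + 4*sqrt(1281) ≈ -24111.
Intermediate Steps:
X = -24254
x(l, U) = sqrt(U + U*l)
x(3*(-41), -168) + X = sqrt(-168*(1 + 3*(-41))) - 24254 = sqrt(-168*(1 - 123)) - 24254 = sqrt(-168*(-122)) - 24254 = sqrt(20496) - 24254 = 4*sqrt(1281) - 24254 = -24254 + 4*sqrt(1281)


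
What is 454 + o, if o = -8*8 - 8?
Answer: 382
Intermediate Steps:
o = -72 (o = -64 - 8 = -72)
454 + o = 454 - 72 = 382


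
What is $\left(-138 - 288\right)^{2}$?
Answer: $181476$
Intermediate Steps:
$\left(-138 - 288\right)^{2} = \left(-426\right)^{2} = 181476$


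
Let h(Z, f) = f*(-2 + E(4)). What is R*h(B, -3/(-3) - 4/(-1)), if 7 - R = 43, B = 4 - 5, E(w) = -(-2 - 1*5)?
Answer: -900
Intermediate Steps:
E(w) = 7 (E(w) = -(-2 - 5) = -1*(-7) = 7)
B = -1
h(Z, f) = 5*f (h(Z, f) = f*(-2 + 7) = f*5 = 5*f)
R = -36 (R = 7 - 1*43 = 7 - 43 = -36)
R*h(B, -3/(-3) - 4/(-1)) = -180*(-3/(-3) - 4/(-1)) = -180*(-3*(-⅓) - 4*(-1)) = -180*(1 + 4) = -180*5 = -36*25 = -900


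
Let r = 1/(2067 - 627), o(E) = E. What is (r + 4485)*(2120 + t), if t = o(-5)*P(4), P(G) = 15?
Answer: 2641486009/288 ≈ 9.1718e+6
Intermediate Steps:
t = -75 (t = -5*15 = -75)
r = 1/1440 ≈ 0.00069444
(r + 4485)*(2120 + t) = (1/1440 + 4485)*(2120 - 75) = (6458401/1440)*2045 = 2641486009/288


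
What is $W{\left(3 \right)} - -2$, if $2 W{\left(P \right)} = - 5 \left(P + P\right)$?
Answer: $-13$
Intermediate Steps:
$W{\left(P \right)} = - 5 P$ ($W{\left(P \right)} = \frac{\left(-5\right) \left(P + P\right)}{2} = \frac{\left(-5\right) 2 P}{2} = \frac{\left(-10\right) P}{2} = - 5 P$)
$W{\left(3 \right)} - -2 = \left(-5\right) 3 - -2 = -15 + 2 = -13$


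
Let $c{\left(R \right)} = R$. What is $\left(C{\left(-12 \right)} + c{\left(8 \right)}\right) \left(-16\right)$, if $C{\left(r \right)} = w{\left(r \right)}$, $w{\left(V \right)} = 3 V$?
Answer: $448$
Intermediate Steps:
$C{\left(r \right)} = 3 r$
$\left(C{\left(-12 \right)} + c{\left(8 \right)}\right) \left(-16\right) = \left(3 \left(-12\right) + 8\right) \left(-16\right) = \left(-36 + 8\right) \left(-16\right) = \left(-28\right) \left(-16\right) = 448$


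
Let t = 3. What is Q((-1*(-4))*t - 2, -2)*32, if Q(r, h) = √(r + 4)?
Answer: 32*√14 ≈ 119.73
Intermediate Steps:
Q(r, h) = √(4 + r)
Q((-1*(-4))*t - 2, -2)*32 = √(4 + (-1*(-4)*3 - 2))*32 = √(4 + (4*3 - 2))*32 = √(4 + (12 - 2))*32 = √(4 + 10)*32 = √14*32 = 32*√14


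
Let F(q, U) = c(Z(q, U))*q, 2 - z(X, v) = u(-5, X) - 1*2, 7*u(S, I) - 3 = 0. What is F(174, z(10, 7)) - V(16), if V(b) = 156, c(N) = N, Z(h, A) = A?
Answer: 3258/7 ≈ 465.43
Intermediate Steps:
u(S, I) = 3/7 (u(S, I) = 3/7 + (⅐)*0 = 3/7 + 0 = 3/7)
z(X, v) = 25/7 (z(X, v) = 2 - (3/7 - 1*2) = 2 - (3/7 - 2) = 2 - 1*(-11/7) = 2 + 11/7 = 25/7)
F(q, U) = U*q
F(174, z(10, 7)) - V(16) = (25/7)*174 - 1*156 = 4350/7 - 156 = 3258/7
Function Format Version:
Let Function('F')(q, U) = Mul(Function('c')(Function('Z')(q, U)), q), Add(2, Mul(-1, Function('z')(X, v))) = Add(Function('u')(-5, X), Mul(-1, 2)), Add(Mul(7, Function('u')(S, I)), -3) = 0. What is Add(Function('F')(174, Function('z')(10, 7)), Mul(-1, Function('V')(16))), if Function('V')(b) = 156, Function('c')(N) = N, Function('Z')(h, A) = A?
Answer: Rational(3258, 7) ≈ 465.43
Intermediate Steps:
Function('u')(S, I) = Rational(3, 7) (Function('u')(S, I) = Add(Rational(3, 7), Mul(Rational(1, 7), 0)) = Add(Rational(3, 7), 0) = Rational(3, 7))
Function('z')(X, v) = Rational(25, 7) (Function('z')(X, v) = Add(2, Mul(-1, Add(Rational(3, 7), Mul(-1, 2)))) = Add(2, Mul(-1, Add(Rational(3, 7), -2))) = Add(2, Mul(-1, Rational(-11, 7))) = Add(2, Rational(11, 7)) = Rational(25, 7))
Function('F')(q, U) = Mul(U, q)
Add(Function('F')(174, Function('z')(10, 7)), Mul(-1, Function('V')(16))) = Add(Mul(Rational(25, 7), 174), Mul(-1, 156)) = Add(Rational(4350, 7), -156) = Rational(3258, 7)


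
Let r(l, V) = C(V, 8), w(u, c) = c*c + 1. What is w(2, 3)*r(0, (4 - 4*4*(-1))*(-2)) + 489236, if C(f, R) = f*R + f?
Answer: 485636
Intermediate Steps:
w(u, c) = 1 + c**2 (w(u, c) = c**2 + 1 = 1 + c**2)
C(f, R) = f + R*f (C(f, R) = R*f + f = f + R*f)
r(l, V) = 9*V (r(l, V) = V*(1 + 8) = V*9 = 9*V)
w(2, 3)*r(0, (4 - 4*4*(-1))*(-2)) + 489236 = (1 + 3**2)*(9*((4 - 4*4*(-1))*(-2))) + 489236 = (1 + 9)*(9*((4 - 16*(-1))*(-2))) + 489236 = 10*(9*((4 + 16)*(-2))) + 489236 = 10*(9*(20*(-2))) + 489236 = 10*(9*(-40)) + 489236 = 10*(-360) + 489236 = -3600 + 489236 = 485636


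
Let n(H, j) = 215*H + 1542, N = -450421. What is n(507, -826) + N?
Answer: -339874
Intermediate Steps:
n(H, j) = 1542 + 215*H
n(507, -826) + N = (1542 + 215*507) - 450421 = (1542 + 109005) - 450421 = 110547 - 450421 = -339874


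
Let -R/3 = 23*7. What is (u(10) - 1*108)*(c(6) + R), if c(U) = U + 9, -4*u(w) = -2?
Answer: 50310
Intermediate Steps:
u(w) = ½ (u(w) = -¼*(-2) = ½)
R = -483 (R = -69*7 = -3*161 = -483)
c(U) = 9 + U
(u(10) - 1*108)*(c(6) + R) = (½ - 1*108)*((9 + 6) - 483) = (½ - 108)*(15 - 483) = -215/2*(-468) = 50310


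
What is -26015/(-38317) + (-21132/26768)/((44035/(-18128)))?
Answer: 2833946406577/2822834655935 ≈ 1.0039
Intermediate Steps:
-26015/(-38317) + (-21132/26768)/((44035/(-18128))) = -26015*(-1/38317) + (-21132*1/26768)/((44035*(-1/18128))) = 26015/38317 - 5283/(6692*(-44035/18128)) = 26015/38317 - 5283/6692*(-18128/44035) = 26015/38317 + 23942556/73670555 = 2833946406577/2822834655935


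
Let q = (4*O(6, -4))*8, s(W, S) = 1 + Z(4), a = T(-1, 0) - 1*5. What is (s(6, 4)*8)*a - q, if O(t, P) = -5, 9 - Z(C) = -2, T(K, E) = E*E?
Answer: -320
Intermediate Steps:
T(K, E) = E²
Z(C) = 11 (Z(C) = 9 - 1*(-2) = 9 + 2 = 11)
a = -5 (a = 0² - 1*5 = 0 - 5 = -5)
s(W, S) = 12 (s(W, S) = 1 + 11 = 12)
q = -160 (q = (4*(-5))*8 = -20*8 = -160)
(s(6, 4)*8)*a - q = (12*8)*(-5) - 1*(-160) = 96*(-5) + 160 = -480 + 160 = -320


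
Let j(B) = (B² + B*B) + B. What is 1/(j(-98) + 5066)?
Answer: 1/24176 ≈ 4.1363e-5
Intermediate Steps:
j(B) = B + 2*B² (j(B) = (B² + B²) + B = 2*B² + B = B + 2*B²)
1/(j(-98) + 5066) = 1/(-98*(1 + 2*(-98)) + 5066) = 1/(-98*(1 - 196) + 5066) = 1/(-98*(-195) + 5066) = 1/(19110 + 5066) = 1/24176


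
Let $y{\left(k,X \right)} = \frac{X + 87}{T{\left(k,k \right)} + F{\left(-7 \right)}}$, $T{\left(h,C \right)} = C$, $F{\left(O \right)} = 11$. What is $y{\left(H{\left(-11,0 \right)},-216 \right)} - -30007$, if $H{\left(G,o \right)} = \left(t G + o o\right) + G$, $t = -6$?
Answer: $\frac{660111}{22} \approx 30005.0$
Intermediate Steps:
$H{\left(G,o \right)} = o^{2} - 5 G$ ($H{\left(G,o \right)} = \left(- 6 G + o o\right) + G = \left(- 6 G + o^{2}\right) + G = \left(o^{2} - 6 G\right) + G = o^{2} - 5 G$)
$y{\left(k,X \right)} = \frac{87 + X}{11 + k}$ ($y{\left(k,X \right)} = \frac{X + 87}{k + 11} = \frac{87 + X}{11 + k}$)
$y{\left(H{\left(-11,0 \right)},-216 \right)} - -30007 = \frac{87 - 216}{11 + \left(0^{2} - -55\right)} - -30007 = \frac{1}{11 + \left(0 + 55\right)} \left(-129\right) + 30007 = \frac{1}{11 + 55} \left(-129\right) + 30007 = \frac{1}{66} \left(-129\right) + 30007 = - \frac{43}{22} + 30007 = \frac{660111}{22}$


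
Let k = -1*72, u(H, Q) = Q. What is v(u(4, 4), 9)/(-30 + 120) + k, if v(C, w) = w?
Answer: -719/10 ≈ -71.900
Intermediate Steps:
k = -72
v(u(4, 4), 9)/(-30 + 120) + k = 9/(-30 + 120) - 72 = 9/90 - 72 = (1/90)*9 - 72 = 1/10 - 72 = -719/10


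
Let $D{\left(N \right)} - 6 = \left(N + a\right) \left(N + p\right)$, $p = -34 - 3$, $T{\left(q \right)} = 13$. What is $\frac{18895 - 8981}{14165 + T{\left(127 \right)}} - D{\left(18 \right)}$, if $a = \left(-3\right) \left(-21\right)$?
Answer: $\frac{10872394}{7089} \approx 1533.7$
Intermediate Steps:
$a = 63$
$p = -37$ ($p = -34 - 3 = -37$)
$D{\left(N \right)} = 6 + \left(-37 + N\right) \left(63 + N\right)$ ($D{\left(N \right)} = 6 + \left(N + 63\right) \left(N - 37\right) = 6 + \left(63 + N\right) \left(-37 + N\right) = 6 + \left(-37 + N\right) \left(63 + N\right)$)
$\frac{18895 - 8981}{14165 + T{\left(127 \right)}} - D{\left(18 \right)} = \frac{18895 - 8981}{14165 + 13} - \left(-2325 + 18^{2} + 26 \cdot 18\right) = \frac{9914}{14178} - \left(-2325 + 324 + 468\right) = 9914 \cdot \frac{1}{14178} - -1533 = \frac{4957}{7089} + 1533 = \frac{10872394}{7089}$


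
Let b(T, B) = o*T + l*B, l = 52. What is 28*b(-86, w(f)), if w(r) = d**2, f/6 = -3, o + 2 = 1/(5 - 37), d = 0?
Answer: 19565/4 ≈ 4891.3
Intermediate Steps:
o = -65/32 (o = -2 + 1/(5 - 37) = -2 + 1/(-32) = -2 - 1/32 = -65/32 ≈ -2.0313)
f = -18 (f = 6*(-3) = -18)
w(r) = 0 (w(r) = 0**2 = 0)
b(T, B) = 52*B - 65*T/32 (b(T, B) = -65*T/32 + 52*B = 52*B - 65*T/32)
28*b(-86, w(f)) = 28*(52*0 - 65/32*(-86)) = 28*(0 + 2795/16) = 28*(2795/16) = 19565/4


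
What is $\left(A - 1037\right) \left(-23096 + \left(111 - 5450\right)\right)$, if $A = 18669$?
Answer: $-501365920$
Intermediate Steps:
$\left(A - 1037\right) \left(-23096 + \left(111 - 5450\right)\right) = \left(18669 - 1037\right) \left(-23096 + \left(111 - 5450\right)\right) = 17632 \left(-23096 + \left(111 - 5450\right)\right) = 17632 \left(-23096 - 5339\right) = 17632 \left(-28435\right) = -501365920$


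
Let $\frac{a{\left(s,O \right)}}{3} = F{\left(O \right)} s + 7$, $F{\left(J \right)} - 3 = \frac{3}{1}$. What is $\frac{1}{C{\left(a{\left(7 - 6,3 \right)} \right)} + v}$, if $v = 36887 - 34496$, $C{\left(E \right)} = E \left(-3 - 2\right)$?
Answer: $\frac{1}{2196} \approx 0.00045537$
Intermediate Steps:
$F{\left(J \right)} = 6$ ($F{\left(J \right)} = 3 + \frac{3}{1} = 3 + 3 \cdot 1 = 3 + 3 = 6$)
$a{\left(s,O \right)} = 21 + 18 s$ ($a{\left(s,O \right)} = 3 \left(6 s + 7\right) = 3 \left(7 + 6 s\right) = 21 + 18 s$)
$C{\left(E \right)} = - 5 E$ ($C{\left(E \right)} = E \left(-5\right) = - 5 E$)
$v = 2391$ ($v = 36887 - 34496 = 2391$)
$\frac{1}{C{\left(a{\left(7 - 6,3 \right)} \right)} + v} = \frac{1}{- 5 \left(21 + 18 \left(7 - 6\right)\right) + 2391} = \frac{1}{- 5 \left(21 + 18 \cdot 1\right) + 2391} = \frac{1}{- 5 \left(21 + 18\right) + 2391} = \frac{1}{\left(-5\right) 39 + 2391} = \frac{1}{-195 + 2391} = \frac{1}{2196}$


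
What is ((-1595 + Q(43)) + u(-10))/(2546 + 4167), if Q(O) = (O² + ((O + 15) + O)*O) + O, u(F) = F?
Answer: 4630/6713 ≈ 0.68971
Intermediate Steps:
Q(O) = O + O² + O*(15 + 2*O) (Q(O) = (O² + ((15 + O) + O)*O) + O = (O² + (15 + 2*O)*O) + O = (O² + O*(15 + 2*O)) + O = O + O² + O*(15 + 2*O))
((-1595 + Q(43)) + u(-10))/(2546 + 4167) = ((-1595 + 43*(16 + 3*43)) - 10)/(2546 + 4167) = ((-1595 + 43*(16 + 129)) - 10)/6713 = ((-1595 + 43*145) - 10)*(1/6713) = ((-1595 + 6235) - 10)*(1/6713) = (4640 - 10)*(1/6713) = 4630*(1/6713) = 4630/6713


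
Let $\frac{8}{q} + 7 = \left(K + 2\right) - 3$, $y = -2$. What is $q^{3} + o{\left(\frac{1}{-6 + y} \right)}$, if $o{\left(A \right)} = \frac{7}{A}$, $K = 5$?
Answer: $- \frac{2024}{27} \approx -74.963$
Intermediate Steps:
$q = - \frac{8}{3}$ ($q = \frac{8}{-7 + \left(\left(5 + 2\right) - 3\right)} = \frac{8}{-7 + \left(7 - 3\right)} = \frac{8}{-7 + 4} = \frac{8}{-3} = 8 \left(- \frac{1}{3}\right) = - \frac{8}{3} \approx -2.6667$)
$q^{3} + o{\left(\frac{1}{-6 + y} \right)} = \left(- \frac{8}{3}\right)^{3} + \frac{7}{\frac{1}{-6 - 2}} = - \frac{512}{27} + \frac{7}{\frac{1}{-8}} = - \frac{512}{27} + \frac{7}{- \frac{1}{8}} = - \frac{512}{27} + 7 \left(-8\right) = - \frac{512}{27} - 56 = - \frac{2024}{27}$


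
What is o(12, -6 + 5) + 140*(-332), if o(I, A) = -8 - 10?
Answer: -46498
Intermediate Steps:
o(I, A) = -18
o(12, -6 + 5) + 140*(-332) = -18 + 140*(-332) = -18 - 46480 = -46498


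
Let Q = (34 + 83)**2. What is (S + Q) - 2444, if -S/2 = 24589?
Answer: -37933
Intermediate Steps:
S = -49178 (S = -2*24589 = -49178)
Q = 13689 (Q = 117**2 = 13689)
(S + Q) - 2444 = (-49178 + 13689) - 2444 = -35489 - 2444 = -37933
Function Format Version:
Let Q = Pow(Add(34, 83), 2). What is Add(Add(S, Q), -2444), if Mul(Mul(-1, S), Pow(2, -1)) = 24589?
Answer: -37933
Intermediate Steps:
S = -49178 (S = Mul(-2, 24589) = -49178)
Q = 13689 (Q = Pow(117, 2) = 13689)
Add(Add(S, Q), -2444) = Add(Add(-49178, 13689), -2444) = Add(-35489, -2444) = -37933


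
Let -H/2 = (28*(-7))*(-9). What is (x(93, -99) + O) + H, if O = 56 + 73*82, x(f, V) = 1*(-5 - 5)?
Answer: 2504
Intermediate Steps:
x(f, V) = -10 (x(f, V) = 1*(-10) = -10)
O = 6042 (O = 56 + 5986 = 6042)
H = -3528 (H = -2*28*(-7)*(-9) = -(-392)*(-9) = -2*1764 = -3528)
(x(93, -99) + O) + H = (-10 + 6042) - 3528 = 6032 - 3528 = 2504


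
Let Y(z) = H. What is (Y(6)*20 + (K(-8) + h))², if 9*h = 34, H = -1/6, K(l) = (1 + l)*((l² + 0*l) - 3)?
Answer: 14737921/81 ≈ 1.8195e+5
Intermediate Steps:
K(l) = (1 + l)*(-3 + l²) (K(l) = (1 + l)*((l² + 0) - 3) = (1 + l)*(l² - 3) = (1 + l)*(-3 + l²))
H = -⅙ (H = -1*⅙ = -⅙ ≈ -0.16667)
Y(z) = -⅙
h = 34/9 (h = (⅑)*34 = 34/9 ≈ 3.7778)
(Y(6)*20 + (K(-8) + h))² = (-⅙*20 + ((-3 + (-8)² + (-8)³ - 3*(-8)) + 34/9))² = (-10/3 + ((-3 + 64 - 512 + 24) + 34/9))² = (-10/3 + (-427 + 34/9))² = (-10/3 - 3809/9)² = (-3839/9)² = 14737921/81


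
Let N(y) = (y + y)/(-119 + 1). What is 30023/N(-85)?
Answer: 1771357/85 ≈ 20840.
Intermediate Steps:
N(y) = -y/59 (N(y) = (2*y)/(-118) = (2*y)*(-1/118) = -y/59)
30023/N(-85) = 30023/((-1/59*(-85))) = 30023/(85/59) = 30023*(59/85) = 1771357/85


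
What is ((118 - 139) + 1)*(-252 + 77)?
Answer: 3500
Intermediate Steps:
((118 - 139) + 1)*(-252 + 77) = (-21 + 1)*(-175) = -20*(-175) = 3500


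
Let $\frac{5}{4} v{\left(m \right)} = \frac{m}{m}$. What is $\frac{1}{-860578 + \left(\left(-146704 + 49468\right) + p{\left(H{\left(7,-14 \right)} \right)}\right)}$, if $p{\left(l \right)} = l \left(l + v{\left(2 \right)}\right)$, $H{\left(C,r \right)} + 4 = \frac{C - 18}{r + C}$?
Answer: $- \frac{245}{234663461} \approx -1.044 \cdot 10^{-6}$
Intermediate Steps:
$v{\left(m \right)} = \frac{4}{5}$ ($v{\left(m \right)} = \frac{4 \frac{m}{m}}{5} = \frac{4}{5} \cdot 1 = \frac{4}{5}$)
$H{\left(C,r \right)} = -4 + \frac{-18 + C}{C + r}$ ($H{\left(C,r \right)} = -4 + \frac{C - 18}{r + C} = -4 + \frac{-18 + C}{C + r}$)
$p{\left(l \right)} = l \left(\frac{4}{5} + l\right)$ ($p{\left(l \right)} = l \left(l + \frac{4}{5}\right) = l \left(\frac{4}{5} + l\right)$)
$\frac{1}{-860578 + \left(\left(-146704 + 49468\right) + p{\left(H{\left(7,-14 \right)} \right)}\right)} = \frac{1}{-860578 + \left(\left(-146704 + 49468\right) + \frac{\frac{-18 - -56 - 21}{7 - 14} \left(4 + 5 \frac{-18 - -56 - 21}{7 - 14}\right)}{5}\right)} = \frac{1}{-860578 - \left(97236 - \frac{\frac{-18 + 56 - 21}{-7} \left(4 + 5 \frac{-18 + 56 - 21}{-7}\right)}{5}\right)} = \frac{1}{-860578 - \left(97236 - \frac{\left(- \frac{1}{7}\right) 17 \left(4 + 5 \left(\left(- \frac{1}{7}\right) 17\right)\right)}{5}\right)} = \frac{1}{-860578 - \left(97236 + \frac{17 \left(4 + 5 \left(- \frac{17}{7}\right)\right)}{35}\right)} = \frac{1}{-860578 - \left(97236 + \frac{17 \left(4 - \frac{85}{7}\right)}{35}\right)} = \frac{1}{-860578 - \left(97236 + \frac{17}{35} \left(- \frac{57}{7}\right)\right)} = \frac{1}{-860578 + \left(-97236 + \frac{969}{245}\right)} = \frac{1}{-860578 - \frac{23821851}{245}} = \frac{1}{- \frac{234663461}{245}} = - \frac{245}{234663461}$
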